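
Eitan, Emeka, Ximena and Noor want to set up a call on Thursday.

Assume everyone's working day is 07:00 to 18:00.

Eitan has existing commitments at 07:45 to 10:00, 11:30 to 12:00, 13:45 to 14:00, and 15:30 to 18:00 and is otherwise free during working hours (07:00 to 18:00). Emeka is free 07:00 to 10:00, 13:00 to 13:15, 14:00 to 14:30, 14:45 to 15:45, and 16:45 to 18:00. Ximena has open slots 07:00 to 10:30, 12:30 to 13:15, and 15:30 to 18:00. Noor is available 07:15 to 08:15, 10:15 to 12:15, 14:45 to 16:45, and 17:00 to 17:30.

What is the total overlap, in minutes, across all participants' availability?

30 minutes

Eitan free within 07:00–18:00: 07:00–07:45, 10:00–11:30, 12:00–13:45, 14:00–15:30.
Eitan ∩ Emeka: 07:00–07:45, 13:00–13:15, 14:00–14:30, 14:45–15:30.
Eitan ∩ Emeka ∩ Ximena: 07:00–07:45, 13:00–13:15.
Eitan ∩ Emeka ∩ Ximena ∩ Noor: 07:15–07:45.
Total common minutes: 30.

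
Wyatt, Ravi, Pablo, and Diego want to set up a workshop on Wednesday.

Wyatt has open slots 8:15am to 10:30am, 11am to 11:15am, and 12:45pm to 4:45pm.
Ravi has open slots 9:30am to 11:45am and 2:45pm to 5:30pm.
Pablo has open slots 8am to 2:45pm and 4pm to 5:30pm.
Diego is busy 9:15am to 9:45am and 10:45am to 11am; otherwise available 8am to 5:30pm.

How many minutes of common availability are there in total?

Diego free within 08:00–17:30: 08:00–09:15, 09:45–10:45, 11:00–17:30.
Wyatt ∩ Ravi: 09:30–10:30, 11:00–11:15, 14:45–16:45.
Wyatt ∩ Ravi ∩ Pablo: 09:30–10:30, 11:00–11:15, 16:00–16:45.
Wyatt ∩ Ravi ∩ Pablo ∩ Diego: 09:45–10:30, 11:00–11:15, 16:00–16:45.
Total common minutes: 45 + 15 + 45 = 105.

105 minutes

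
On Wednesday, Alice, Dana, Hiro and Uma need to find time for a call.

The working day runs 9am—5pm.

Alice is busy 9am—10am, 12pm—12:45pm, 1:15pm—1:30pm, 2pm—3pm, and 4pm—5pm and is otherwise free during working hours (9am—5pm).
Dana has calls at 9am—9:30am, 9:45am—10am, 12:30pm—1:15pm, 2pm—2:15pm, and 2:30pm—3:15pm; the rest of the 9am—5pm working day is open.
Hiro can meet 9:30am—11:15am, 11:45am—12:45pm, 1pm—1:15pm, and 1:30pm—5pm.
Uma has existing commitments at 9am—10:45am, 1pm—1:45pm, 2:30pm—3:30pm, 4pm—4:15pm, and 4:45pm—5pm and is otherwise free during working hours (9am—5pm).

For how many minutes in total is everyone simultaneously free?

Alice free within 09:00–17:00: 10:00–12:00, 12:45–13:15, 13:30–14:00, 15:00–16:00.
Dana free within 09:00–17:00: 09:30–09:45, 10:00–12:30, 13:15–14:00, 14:15–14:30, 15:15–17:00.
Uma free within 09:00–17:00: 10:45–13:00, 13:45–14:30, 15:30–16:00, 16:15–16:45.
Alice ∩ Dana: 10:00–12:00, 13:30–14:00, 15:15–16:00.
Alice ∩ Dana ∩ Hiro: 10:00–11:15, 11:45–12:00, 13:30–14:00, 15:15–16:00.
Alice ∩ Dana ∩ Hiro ∩ Uma: 10:45–11:15, 11:45–12:00, 13:45–14:00, 15:30–16:00.
Total common minutes: 30 + 15 + 15 + 30 = 90.

90 minutes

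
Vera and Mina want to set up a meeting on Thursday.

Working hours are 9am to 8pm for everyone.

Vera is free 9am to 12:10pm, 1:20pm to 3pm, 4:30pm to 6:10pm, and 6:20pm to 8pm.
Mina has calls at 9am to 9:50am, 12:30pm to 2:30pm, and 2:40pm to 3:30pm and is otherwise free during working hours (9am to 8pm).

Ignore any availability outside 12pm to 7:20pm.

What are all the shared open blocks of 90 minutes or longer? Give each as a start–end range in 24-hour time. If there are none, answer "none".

16:30–18:10

Mina free within 09:00–20:00: 09:50–12:30, 14:30–14:40, 15:30–20:00.
Vera ∩ Mina: 09:50–12:10, 14:30–14:40, 16:30–18:10, 18:20–20:00.
Restricted to 12:00–19:20: 12:00–12:10, 14:30–14:40, 16:30–18:10, 18:20–19:20.
Windows ≥ 90 min: 16:30–18:10.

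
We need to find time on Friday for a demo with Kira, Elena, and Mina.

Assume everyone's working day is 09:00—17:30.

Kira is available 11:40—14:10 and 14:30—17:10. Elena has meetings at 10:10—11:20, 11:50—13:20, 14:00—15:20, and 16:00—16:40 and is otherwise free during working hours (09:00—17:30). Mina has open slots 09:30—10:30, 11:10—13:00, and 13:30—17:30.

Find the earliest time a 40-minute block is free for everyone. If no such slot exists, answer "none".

Elena free within 09:00–17:30: 09:00–10:10, 11:20–11:50, 13:20–14:00, 15:20–16:00, 16:40–17:30.
Kira ∩ Elena: 11:40–11:50, 13:20–14:00, 15:20–16:00, 16:40–17:10.
Kira ∩ Elena ∩ Mina: 11:40–11:50, 13:30–14:00, 15:20–16:00, 16:40–17:10.
Windows ≥ 40 min: 15:20–16:00.
Earliest such window starts at 15:20.

15:20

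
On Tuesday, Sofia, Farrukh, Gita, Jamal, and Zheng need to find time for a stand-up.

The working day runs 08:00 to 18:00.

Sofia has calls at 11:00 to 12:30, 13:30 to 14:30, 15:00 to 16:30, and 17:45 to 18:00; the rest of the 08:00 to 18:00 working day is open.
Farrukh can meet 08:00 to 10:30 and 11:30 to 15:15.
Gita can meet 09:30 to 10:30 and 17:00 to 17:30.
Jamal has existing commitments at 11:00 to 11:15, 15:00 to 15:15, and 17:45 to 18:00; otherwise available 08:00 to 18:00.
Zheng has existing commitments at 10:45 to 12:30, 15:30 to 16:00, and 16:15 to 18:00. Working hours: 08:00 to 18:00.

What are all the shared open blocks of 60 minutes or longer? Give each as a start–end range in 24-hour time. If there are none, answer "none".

Sofia free within 08:00–18:00: 08:00–11:00, 12:30–13:30, 14:30–15:00, 16:30–17:45.
Jamal free within 08:00–18:00: 08:00–11:00, 11:15–15:00, 15:15–17:45.
Zheng free within 08:00–18:00: 08:00–10:45, 12:30–15:30, 16:00–16:15.
Sofia ∩ Farrukh: 08:00–10:30, 12:30–13:30, 14:30–15:00.
Sofia ∩ Farrukh ∩ Gita: 09:30–10:30.
Sofia ∩ Farrukh ∩ Gita ∩ Jamal: 09:30–10:30.
Sofia ∩ Farrukh ∩ Gita ∩ Jamal ∩ Zheng: 09:30–10:30.
Windows ≥ 60 min: 09:30–10:30.

09:30–10:30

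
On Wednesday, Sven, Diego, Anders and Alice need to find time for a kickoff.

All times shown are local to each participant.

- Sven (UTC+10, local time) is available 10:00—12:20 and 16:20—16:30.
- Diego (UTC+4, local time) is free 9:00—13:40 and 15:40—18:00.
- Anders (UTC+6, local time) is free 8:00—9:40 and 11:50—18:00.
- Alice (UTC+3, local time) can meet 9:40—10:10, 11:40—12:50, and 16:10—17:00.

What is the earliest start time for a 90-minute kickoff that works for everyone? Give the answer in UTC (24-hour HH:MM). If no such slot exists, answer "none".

none

Sven → UTC: 00:00–02:20, 06:20–06:30.
Diego → UTC: 05:00–09:40, 11:40–14:00.
Anders → UTC: 02:00–03:40, 05:50–12:00.
Alice → UTC: 06:40–07:10, 08:40–09:50, 13:10–14:00.
Sven ∩ Diego: 06:20–06:30.
Sven ∩ Diego ∩ Anders: 06:20–06:30.
Sven ∩ Diego ∩ Anders ∩ Alice: (none).
Windows ≥ 90 min: (none).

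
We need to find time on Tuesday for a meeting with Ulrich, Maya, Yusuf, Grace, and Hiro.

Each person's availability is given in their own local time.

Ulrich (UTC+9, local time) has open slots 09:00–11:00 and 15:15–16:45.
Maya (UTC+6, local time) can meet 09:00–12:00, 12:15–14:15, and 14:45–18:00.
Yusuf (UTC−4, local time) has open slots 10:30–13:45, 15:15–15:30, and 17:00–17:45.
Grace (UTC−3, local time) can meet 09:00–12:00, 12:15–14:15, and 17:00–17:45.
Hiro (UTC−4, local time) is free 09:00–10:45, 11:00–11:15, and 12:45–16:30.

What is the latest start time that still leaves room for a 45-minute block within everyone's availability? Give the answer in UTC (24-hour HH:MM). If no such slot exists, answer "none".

none

Ulrich → UTC: 00:00–02:00, 06:15–07:45.
Maya → UTC: 03:00–06:00, 06:15–08:15, 08:45–12:00.
Yusuf → UTC: 14:30–17:45, 19:15–19:30, 21:00–21:45.
Grace → UTC: 12:00–15:00, 15:15–17:15, 20:00–20:45.
Hiro → UTC: 13:00–14:45, 15:00–15:15, 16:45–20:30.
Ulrich ∩ Maya: 06:15–07:45.
Ulrich ∩ Maya ∩ Yusuf: (none).
Ulrich ∩ Maya ∩ Yusuf ∩ Grace: (none).
Ulrich ∩ Maya ∩ Yusuf ∩ Grace ∩ Hiro: (none).
Windows ≥ 45 min: (none).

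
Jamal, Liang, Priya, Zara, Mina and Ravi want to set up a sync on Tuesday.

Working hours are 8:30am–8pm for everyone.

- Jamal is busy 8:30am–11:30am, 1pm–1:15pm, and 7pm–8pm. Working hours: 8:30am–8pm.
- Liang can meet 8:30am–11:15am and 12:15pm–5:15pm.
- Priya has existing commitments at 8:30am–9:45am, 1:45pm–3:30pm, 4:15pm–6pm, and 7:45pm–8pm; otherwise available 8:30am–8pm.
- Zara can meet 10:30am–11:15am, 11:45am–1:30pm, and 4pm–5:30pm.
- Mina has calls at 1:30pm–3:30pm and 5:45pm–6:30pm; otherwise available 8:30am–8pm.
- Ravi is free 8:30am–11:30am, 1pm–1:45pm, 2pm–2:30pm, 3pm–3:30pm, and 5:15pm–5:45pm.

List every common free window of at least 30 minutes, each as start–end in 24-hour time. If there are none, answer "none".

Jamal free within 08:30–20:00: 11:30–13:00, 13:15–19:00.
Priya free within 08:30–20:00: 09:45–13:45, 15:30–16:15, 18:00–19:45.
Mina free within 08:30–20:00: 08:30–13:30, 15:30–17:45, 18:30–20:00.
Jamal ∩ Liang: 12:15–13:00, 13:15–17:15.
Jamal ∩ Liang ∩ Priya: 12:15–13:00, 13:15–13:45, 15:30–16:15.
Jamal ∩ Liang ∩ Priya ∩ Zara: 12:15–13:00, 13:15–13:30, 16:00–16:15.
Jamal ∩ Liang ∩ Priya ∩ Zara ∩ Mina: 12:15–13:00, 13:15–13:30, 16:00–16:15.
Jamal ∩ Liang ∩ Priya ∩ Zara ∩ Mina ∩ Ravi: 13:15–13:30.
Windows ≥ 30 min: (none).

none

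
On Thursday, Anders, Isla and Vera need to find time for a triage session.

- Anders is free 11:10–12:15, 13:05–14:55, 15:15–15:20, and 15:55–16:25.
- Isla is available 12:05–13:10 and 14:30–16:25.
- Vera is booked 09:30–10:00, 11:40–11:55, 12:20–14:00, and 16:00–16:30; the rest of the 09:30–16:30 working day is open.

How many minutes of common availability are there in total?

Vera free within 09:30–16:30: 10:00–11:40, 11:55–12:20, 14:00–16:00.
Anders ∩ Isla: 12:05–12:15, 13:05–13:10, 14:30–14:55, 15:15–15:20, 15:55–16:25.
Anders ∩ Isla ∩ Vera: 12:05–12:15, 14:30–14:55, 15:15–15:20, 15:55–16:00.
Total common minutes: 10 + 25 + 5 + 5 = 45.

45 minutes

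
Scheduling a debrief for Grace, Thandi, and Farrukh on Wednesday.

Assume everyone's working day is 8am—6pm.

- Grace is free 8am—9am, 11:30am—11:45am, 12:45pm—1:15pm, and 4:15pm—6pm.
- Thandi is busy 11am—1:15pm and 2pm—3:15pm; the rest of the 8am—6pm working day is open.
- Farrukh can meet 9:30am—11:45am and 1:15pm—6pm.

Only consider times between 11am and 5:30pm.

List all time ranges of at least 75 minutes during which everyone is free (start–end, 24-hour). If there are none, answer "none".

Thandi free within 08:00–18:00: 08:00–11:00, 13:15–14:00, 15:15–18:00.
Grace ∩ Thandi: 08:00–09:00, 16:15–18:00.
Grace ∩ Thandi ∩ Farrukh: 16:15–18:00.
Restricted to 11:00–17:30: 16:15–17:30.
Windows ≥ 75 min: 16:15–17:30.

16:15–17:30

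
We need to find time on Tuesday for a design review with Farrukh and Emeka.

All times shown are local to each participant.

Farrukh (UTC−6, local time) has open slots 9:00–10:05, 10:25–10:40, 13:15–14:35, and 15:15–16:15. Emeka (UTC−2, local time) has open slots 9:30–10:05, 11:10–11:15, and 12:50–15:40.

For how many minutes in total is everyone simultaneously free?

80 minutes

Farrukh → UTC: 15:00–16:05, 16:25–16:40, 19:15–20:35, 21:15–22:15.
Emeka → UTC: 11:30–12:05, 13:10–13:15, 14:50–17:40.
Farrukh ∩ Emeka: 15:00–16:05, 16:25–16:40.
Total common minutes: 65 + 15 = 80.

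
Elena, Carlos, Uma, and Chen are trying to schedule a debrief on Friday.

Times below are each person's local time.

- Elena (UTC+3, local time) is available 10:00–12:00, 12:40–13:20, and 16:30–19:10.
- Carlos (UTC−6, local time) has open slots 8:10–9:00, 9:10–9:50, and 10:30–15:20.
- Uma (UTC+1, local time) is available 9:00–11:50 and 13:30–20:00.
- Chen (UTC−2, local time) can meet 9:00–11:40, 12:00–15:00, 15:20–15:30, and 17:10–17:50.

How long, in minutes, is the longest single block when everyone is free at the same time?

50 minutes

Elena → UTC: 07:00–09:00, 09:40–10:20, 13:30–16:10.
Carlos → UTC: 14:10–15:00, 15:10–15:50, 16:30–21:20.
Uma → UTC: 08:00–10:50, 12:30–19:00.
Chen → UTC: 11:00–13:40, 14:00–17:00, 17:20–17:30, 19:10–19:50.
Elena ∩ Carlos: 14:10–15:00, 15:10–15:50.
Elena ∩ Carlos ∩ Uma: 14:10–15:00, 15:10–15:50.
Elena ∩ Carlos ∩ Uma ∩ Chen: 14:10–15:00, 15:10–15:50.
Common window lengths: 50, 40 min; longest is 50.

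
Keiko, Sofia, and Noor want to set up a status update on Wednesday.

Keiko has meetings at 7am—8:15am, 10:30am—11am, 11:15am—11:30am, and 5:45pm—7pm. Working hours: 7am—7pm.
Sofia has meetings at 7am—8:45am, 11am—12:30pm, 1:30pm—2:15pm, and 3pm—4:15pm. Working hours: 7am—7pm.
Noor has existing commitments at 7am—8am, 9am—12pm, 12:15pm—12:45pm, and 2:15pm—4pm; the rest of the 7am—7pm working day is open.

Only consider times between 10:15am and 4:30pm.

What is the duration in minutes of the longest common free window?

Keiko free within 07:00–19:00: 08:15–10:30, 11:00–11:15, 11:30–17:45.
Sofia free within 07:00–19:00: 08:45–11:00, 12:30–13:30, 14:15–15:00, 16:15–19:00.
Noor free within 07:00–19:00: 08:00–09:00, 12:00–12:15, 12:45–14:15, 16:00–19:00.
Keiko ∩ Sofia: 08:45–10:30, 12:30–13:30, 14:15–15:00, 16:15–17:45.
Keiko ∩ Sofia ∩ Noor: 08:45–09:00, 12:45–13:30, 16:15–17:45.
Restricted to 10:15–16:30: 12:45–13:30, 16:15–16:30.
Common window lengths: 45, 15 min; longest is 45.

45 minutes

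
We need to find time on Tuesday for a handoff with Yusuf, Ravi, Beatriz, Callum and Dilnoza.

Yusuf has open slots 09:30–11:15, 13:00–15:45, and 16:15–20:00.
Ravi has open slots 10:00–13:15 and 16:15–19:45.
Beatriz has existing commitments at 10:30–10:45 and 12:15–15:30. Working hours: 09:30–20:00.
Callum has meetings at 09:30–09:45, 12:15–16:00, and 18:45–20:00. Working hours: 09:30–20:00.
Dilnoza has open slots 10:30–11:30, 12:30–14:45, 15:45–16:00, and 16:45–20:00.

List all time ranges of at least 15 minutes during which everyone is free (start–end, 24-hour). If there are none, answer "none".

Beatriz free within 09:30–20:00: 09:30–10:30, 10:45–12:15, 15:30–20:00.
Callum free within 09:30–20:00: 09:45–12:15, 16:00–18:45.
Yusuf ∩ Ravi: 10:00–11:15, 13:00–13:15, 16:15–19:45.
Yusuf ∩ Ravi ∩ Beatriz: 10:00–10:30, 10:45–11:15, 16:15–19:45.
Yusuf ∩ Ravi ∩ Beatriz ∩ Callum: 10:00–10:30, 10:45–11:15, 16:15–18:45.
Yusuf ∩ Ravi ∩ Beatriz ∩ Callum ∩ Dilnoza: 10:45–11:15, 16:45–18:45.
Windows ≥ 15 min: 10:45–11:15, 16:45–18:45.

10:45–11:15, 16:45–18:45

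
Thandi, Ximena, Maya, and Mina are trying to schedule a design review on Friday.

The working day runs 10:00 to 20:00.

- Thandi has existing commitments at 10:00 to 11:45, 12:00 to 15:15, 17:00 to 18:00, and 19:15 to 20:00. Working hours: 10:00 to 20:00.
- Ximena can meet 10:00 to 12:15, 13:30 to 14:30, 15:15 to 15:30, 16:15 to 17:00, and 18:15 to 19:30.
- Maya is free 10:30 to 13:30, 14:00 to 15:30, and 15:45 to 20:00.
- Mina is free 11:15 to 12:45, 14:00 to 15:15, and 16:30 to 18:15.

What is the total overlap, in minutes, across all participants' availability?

Thandi free within 10:00–20:00: 11:45–12:00, 15:15–17:00, 18:00–19:15.
Thandi ∩ Ximena: 11:45–12:00, 15:15–15:30, 16:15–17:00, 18:15–19:15.
Thandi ∩ Ximena ∩ Maya: 11:45–12:00, 15:15–15:30, 16:15–17:00, 18:15–19:15.
Thandi ∩ Ximena ∩ Maya ∩ Mina: 11:45–12:00, 16:30–17:00.
Total common minutes: 15 + 30 = 45.

45 minutes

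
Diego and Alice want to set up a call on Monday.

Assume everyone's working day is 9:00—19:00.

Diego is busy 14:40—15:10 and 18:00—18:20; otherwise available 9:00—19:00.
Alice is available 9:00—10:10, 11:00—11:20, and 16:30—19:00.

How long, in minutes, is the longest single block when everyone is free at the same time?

Diego free within 09:00–19:00: 09:00–14:40, 15:10–18:00, 18:20–19:00.
Diego ∩ Alice: 09:00–10:10, 11:00–11:20, 16:30–18:00, 18:20–19:00.
Common window lengths: 70, 20, 90, 40 min; longest is 90.

90 minutes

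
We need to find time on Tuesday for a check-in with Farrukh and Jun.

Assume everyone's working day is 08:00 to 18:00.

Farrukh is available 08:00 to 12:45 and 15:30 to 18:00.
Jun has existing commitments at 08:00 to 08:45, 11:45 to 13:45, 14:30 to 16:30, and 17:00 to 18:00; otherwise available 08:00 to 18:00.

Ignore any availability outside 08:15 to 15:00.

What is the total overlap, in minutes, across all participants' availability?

180 minutes

Jun free within 08:00–18:00: 08:45–11:45, 13:45–14:30, 16:30–17:00.
Farrukh ∩ Jun: 08:45–11:45, 16:30–17:00.
Restricted to 08:15–15:00: 08:45–11:45.
Total common minutes: 180.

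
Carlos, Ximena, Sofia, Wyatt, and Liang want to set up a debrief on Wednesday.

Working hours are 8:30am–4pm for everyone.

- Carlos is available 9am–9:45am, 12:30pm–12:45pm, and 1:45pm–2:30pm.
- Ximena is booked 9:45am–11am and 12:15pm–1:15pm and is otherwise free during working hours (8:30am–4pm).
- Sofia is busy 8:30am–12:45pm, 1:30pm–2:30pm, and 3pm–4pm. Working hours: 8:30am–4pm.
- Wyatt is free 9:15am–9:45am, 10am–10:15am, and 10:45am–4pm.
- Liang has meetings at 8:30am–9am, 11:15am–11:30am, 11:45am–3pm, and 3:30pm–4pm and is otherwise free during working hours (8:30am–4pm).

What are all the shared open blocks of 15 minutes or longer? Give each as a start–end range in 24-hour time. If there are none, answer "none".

none

Ximena free within 08:30–16:00: 08:30–09:45, 11:00–12:15, 13:15–16:00.
Sofia free within 08:30–16:00: 12:45–13:30, 14:30–15:00.
Liang free within 08:30–16:00: 09:00–11:15, 11:30–11:45, 15:00–15:30.
Carlos ∩ Ximena: 09:00–09:45, 13:45–14:30.
Carlos ∩ Ximena ∩ Sofia: (none).
Carlos ∩ Ximena ∩ Sofia ∩ Wyatt: (none).
Carlos ∩ Ximena ∩ Sofia ∩ Wyatt ∩ Liang: (none).
Windows ≥ 15 min: (none).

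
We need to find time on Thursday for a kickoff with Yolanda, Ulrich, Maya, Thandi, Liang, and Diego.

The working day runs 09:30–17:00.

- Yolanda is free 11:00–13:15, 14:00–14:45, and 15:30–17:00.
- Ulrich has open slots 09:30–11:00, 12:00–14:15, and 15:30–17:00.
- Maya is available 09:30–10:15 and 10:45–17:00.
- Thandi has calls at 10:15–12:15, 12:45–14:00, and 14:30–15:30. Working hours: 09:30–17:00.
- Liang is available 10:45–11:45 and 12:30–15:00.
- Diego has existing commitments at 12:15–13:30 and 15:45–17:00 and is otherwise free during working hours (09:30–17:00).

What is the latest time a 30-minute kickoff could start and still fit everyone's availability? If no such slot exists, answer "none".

Thandi free within 09:30–17:00: 09:30–10:15, 12:15–12:45, 14:00–14:30, 15:30–17:00.
Diego free within 09:30–17:00: 09:30–12:15, 13:30–15:45.
Yolanda ∩ Ulrich: 12:00–13:15, 14:00–14:15, 15:30–17:00.
Yolanda ∩ Ulrich ∩ Maya: 12:00–13:15, 14:00–14:15, 15:30–17:00.
Yolanda ∩ Ulrich ∩ Maya ∩ Thandi: 12:15–12:45, 14:00–14:15, 15:30–17:00.
Yolanda ∩ Ulrich ∩ Maya ∩ Thandi ∩ Liang: 12:30–12:45, 14:00–14:15.
Yolanda ∩ Ulrich ∩ Maya ∩ Thandi ∩ Liang ∩ Diego: 14:00–14:15.
Windows ≥ 30 min: (none).

none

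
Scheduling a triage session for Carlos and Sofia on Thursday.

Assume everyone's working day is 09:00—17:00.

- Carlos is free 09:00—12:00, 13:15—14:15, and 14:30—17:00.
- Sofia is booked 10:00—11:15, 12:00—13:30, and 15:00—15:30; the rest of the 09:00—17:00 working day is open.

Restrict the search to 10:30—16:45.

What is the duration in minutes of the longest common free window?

Sofia free within 09:00–17:00: 09:00–10:00, 11:15–12:00, 13:30–15:00, 15:30–17:00.
Carlos ∩ Sofia: 09:00–10:00, 11:15–12:00, 13:30–14:15, 14:30–15:00, 15:30–17:00.
Restricted to 10:30–16:45: 11:15–12:00, 13:30–14:15, 14:30–15:00, 15:30–16:45.
Common window lengths: 45, 45, 30, 75 min; longest is 75.

75 minutes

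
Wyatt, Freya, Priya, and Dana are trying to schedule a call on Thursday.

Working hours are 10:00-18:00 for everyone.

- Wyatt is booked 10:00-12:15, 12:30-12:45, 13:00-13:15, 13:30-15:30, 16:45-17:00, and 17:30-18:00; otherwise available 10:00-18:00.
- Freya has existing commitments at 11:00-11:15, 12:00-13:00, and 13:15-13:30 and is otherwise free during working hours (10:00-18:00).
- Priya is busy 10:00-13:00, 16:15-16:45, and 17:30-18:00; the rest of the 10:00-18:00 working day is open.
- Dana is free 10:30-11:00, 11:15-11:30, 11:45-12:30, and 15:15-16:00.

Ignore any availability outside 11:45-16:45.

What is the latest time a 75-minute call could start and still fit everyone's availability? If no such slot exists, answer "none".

none

Wyatt free within 10:00–18:00: 12:15–12:30, 12:45–13:00, 13:15–13:30, 15:30–16:45, 17:00–17:30.
Freya free within 10:00–18:00: 10:00–11:00, 11:15–12:00, 13:00–13:15, 13:30–18:00.
Priya free within 10:00–18:00: 13:00–16:15, 16:45–17:30.
Wyatt ∩ Freya: 15:30–16:45, 17:00–17:30.
Wyatt ∩ Freya ∩ Priya: 15:30–16:15, 17:00–17:30.
Wyatt ∩ Freya ∩ Priya ∩ Dana: 15:30–16:00.
Restricted to 11:45–16:45: 15:30–16:00.
Windows ≥ 75 min: (none).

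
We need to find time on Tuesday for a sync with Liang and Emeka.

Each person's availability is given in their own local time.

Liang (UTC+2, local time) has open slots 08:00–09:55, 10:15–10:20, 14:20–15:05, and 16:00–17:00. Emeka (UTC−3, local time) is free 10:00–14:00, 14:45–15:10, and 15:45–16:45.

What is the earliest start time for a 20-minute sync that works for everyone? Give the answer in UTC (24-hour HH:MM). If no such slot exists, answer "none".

Liang → UTC: 06:00–07:55, 08:15–08:20, 12:20–13:05, 14:00–15:00.
Emeka → UTC: 13:00–17:00, 17:45–18:10, 18:45–19:45.
Liang ∩ Emeka: 13:00–13:05, 14:00–15:00.
Windows ≥ 20 min: 14:00–15:00.
Earliest such window starts at 14:00.

14:00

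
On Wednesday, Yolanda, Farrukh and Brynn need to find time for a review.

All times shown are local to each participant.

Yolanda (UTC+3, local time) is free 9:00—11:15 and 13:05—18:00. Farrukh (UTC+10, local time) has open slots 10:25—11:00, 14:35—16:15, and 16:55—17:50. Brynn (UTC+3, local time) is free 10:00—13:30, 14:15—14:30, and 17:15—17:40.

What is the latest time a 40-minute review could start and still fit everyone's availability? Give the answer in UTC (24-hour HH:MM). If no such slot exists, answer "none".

07:10

Yolanda → UTC: 06:00–08:15, 10:05–15:00.
Farrukh → UTC: 00:25–01:00, 04:35–06:15, 06:55–07:50.
Brynn → UTC: 07:00–10:30, 11:15–11:30, 14:15–14:40.
Yolanda ∩ Farrukh: 06:00–06:15, 06:55–07:50.
Yolanda ∩ Farrukh ∩ Brynn: 07:00–07:50.
Windows ≥ 40 min: 07:00–07:50.
Latest start in the last window 07:00–07:50 is 07:50 − 40 min = 07:10.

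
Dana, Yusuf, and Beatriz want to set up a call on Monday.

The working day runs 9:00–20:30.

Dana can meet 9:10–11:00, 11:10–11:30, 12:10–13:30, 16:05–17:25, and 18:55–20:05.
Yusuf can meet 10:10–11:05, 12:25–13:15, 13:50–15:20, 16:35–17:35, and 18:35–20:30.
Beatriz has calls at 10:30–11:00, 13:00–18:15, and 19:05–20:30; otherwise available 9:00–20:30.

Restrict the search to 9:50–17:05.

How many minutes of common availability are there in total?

55 minutes

Beatriz free within 09:00–20:30: 09:00–10:30, 11:00–13:00, 18:15–19:05.
Dana ∩ Yusuf: 10:10–11:00, 12:25–13:15, 16:35–17:25, 18:55–20:05.
Dana ∩ Yusuf ∩ Beatriz: 10:10–10:30, 12:25–13:00, 18:55–19:05.
Restricted to 09:50–17:05: 10:10–10:30, 12:25–13:00.
Total common minutes: 20 + 35 = 55.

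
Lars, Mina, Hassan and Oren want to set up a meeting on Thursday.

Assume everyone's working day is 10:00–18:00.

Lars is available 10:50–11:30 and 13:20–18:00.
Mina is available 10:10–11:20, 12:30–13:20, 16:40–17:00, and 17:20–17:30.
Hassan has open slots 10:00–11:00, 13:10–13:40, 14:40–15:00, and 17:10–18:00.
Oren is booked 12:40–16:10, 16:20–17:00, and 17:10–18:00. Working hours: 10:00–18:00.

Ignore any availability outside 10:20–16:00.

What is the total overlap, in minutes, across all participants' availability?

10 minutes

Oren free within 10:00–18:00: 10:00–12:40, 16:10–16:20, 17:00–17:10.
Lars ∩ Mina: 10:50–11:20, 16:40–17:00, 17:20–17:30.
Lars ∩ Mina ∩ Hassan: 10:50–11:00, 17:20–17:30.
Lars ∩ Mina ∩ Hassan ∩ Oren: 10:50–11:00.
Restricted to 10:20–16:00: 10:50–11:00.
Total common minutes: 10.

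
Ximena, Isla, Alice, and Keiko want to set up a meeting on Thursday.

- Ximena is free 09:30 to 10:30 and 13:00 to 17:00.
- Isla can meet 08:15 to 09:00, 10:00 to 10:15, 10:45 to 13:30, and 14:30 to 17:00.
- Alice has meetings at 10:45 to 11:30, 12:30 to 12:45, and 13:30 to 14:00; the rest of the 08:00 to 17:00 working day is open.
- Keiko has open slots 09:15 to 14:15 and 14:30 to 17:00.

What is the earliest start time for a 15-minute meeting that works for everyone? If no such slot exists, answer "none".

Alice free within 08:00–17:00: 08:00–10:45, 11:30–12:30, 12:45–13:30, 14:00–17:00.
Ximena ∩ Isla: 10:00–10:15, 13:00–13:30, 14:30–17:00.
Ximena ∩ Isla ∩ Alice: 10:00–10:15, 13:00–13:30, 14:30–17:00.
Ximena ∩ Isla ∩ Alice ∩ Keiko: 10:00–10:15, 13:00–13:30, 14:30–17:00.
Windows ≥ 15 min: 10:00–10:15, 13:00–13:30, 14:30–17:00.
Earliest such window starts at 10:00.

10:00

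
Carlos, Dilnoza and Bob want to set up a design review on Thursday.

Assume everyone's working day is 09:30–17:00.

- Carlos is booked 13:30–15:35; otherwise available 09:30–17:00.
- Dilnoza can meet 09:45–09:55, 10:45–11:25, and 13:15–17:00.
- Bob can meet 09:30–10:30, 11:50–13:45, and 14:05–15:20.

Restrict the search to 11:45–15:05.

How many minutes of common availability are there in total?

15 minutes

Carlos free within 09:30–17:00: 09:30–13:30, 15:35–17:00.
Carlos ∩ Dilnoza: 09:45–09:55, 10:45–11:25, 13:15–13:30, 15:35–17:00.
Carlos ∩ Dilnoza ∩ Bob: 09:45–09:55, 13:15–13:30.
Restricted to 11:45–15:05: 13:15–13:30.
Total common minutes: 15.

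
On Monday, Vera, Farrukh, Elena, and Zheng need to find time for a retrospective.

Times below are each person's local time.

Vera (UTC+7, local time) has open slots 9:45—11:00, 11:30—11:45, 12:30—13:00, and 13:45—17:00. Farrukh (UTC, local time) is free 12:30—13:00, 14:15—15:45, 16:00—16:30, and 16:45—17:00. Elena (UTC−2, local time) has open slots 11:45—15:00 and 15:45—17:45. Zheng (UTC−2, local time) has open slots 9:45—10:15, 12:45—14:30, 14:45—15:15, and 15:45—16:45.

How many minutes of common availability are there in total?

0 minutes

Vera → UTC: 02:45–04:00, 04:30–04:45, 05:30–06:00, 06:45–10:00.
Farrukh → UTC: 12:30–13:00, 14:15–15:45, 16:00–16:30, 16:45–17:00.
Elena → UTC: 13:45–17:00, 17:45–19:45.
Zheng → UTC: 11:45–12:15, 14:45–16:30, 16:45–17:15, 17:45–18:45.
Vera ∩ Farrukh: (none).
Vera ∩ Farrukh ∩ Elena: (none).
Vera ∩ Farrukh ∩ Elena ∩ Zheng: (none).
Total common minutes: 0.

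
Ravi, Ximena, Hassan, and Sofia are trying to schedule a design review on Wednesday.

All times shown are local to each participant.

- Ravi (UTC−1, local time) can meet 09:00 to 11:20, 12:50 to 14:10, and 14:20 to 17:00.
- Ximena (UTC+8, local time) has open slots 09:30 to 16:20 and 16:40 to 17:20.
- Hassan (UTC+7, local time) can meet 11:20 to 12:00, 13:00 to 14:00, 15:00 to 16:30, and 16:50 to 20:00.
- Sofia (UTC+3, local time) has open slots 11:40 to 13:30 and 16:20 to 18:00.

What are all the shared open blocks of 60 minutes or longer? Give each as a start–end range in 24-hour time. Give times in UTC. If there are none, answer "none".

none

Ravi → UTC: 10:00–12:20, 13:50–15:10, 15:20–18:00.
Ximena → UTC: 01:30–08:20, 08:40–09:20.
Hassan → UTC: 04:20–05:00, 06:00–07:00, 08:00–09:30, 09:50–13:00.
Sofia → UTC: 08:40–10:30, 13:20–15:00.
Ravi ∩ Ximena: (none).
Ravi ∩ Ximena ∩ Hassan: (none).
Ravi ∩ Ximena ∩ Hassan ∩ Sofia: (none).
Windows ≥ 60 min: (none).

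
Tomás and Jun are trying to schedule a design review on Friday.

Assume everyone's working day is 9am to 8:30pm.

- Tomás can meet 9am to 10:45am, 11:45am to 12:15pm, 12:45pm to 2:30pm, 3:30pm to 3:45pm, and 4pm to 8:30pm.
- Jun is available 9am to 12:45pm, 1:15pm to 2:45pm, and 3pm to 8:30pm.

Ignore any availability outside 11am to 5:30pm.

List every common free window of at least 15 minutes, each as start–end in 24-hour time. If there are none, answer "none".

11:45–12:15, 13:15–14:30, 15:30–15:45, 16:00–17:30

Tomás ∩ Jun: 09:00–10:45, 11:45–12:15, 13:15–14:30, 15:30–15:45, 16:00–20:30.
Restricted to 11:00–17:30: 11:45–12:15, 13:15–14:30, 15:30–15:45, 16:00–17:30.
Windows ≥ 15 min: 11:45–12:15, 13:15–14:30, 15:30–15:45, 16:00–17:30.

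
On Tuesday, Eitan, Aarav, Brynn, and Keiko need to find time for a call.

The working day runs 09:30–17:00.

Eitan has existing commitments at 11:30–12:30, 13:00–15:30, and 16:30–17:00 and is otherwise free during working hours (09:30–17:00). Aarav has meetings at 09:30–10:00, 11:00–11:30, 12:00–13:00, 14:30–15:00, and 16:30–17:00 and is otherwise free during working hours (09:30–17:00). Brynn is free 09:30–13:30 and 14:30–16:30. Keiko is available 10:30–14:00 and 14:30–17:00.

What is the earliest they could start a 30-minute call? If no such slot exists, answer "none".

Eitan free within 09:30–17:00: 09:30–11:30, 12:30–13:00, 15:30–16:30.
Aarav free within 09:30–17:00: 10:00–11:00, 11:30–12:00, 13:00–14:30, 15:00–16:30.
Eitan ∩ Aarav: 10:00–11:00, 15:30–16:30.
Eitan ∩ Aarav ∩ Brynn: 10:00–11:00, 15:30–16:30.
Eitan ∩ Aarav ∩ Brynn ∩ Keiko: 10:30–11:00, 15:30–16:30.
Windows ≥ 30 min: 10:30–11:00, 15:30–16:30.
Earliest such window starts at 10:30.

10:30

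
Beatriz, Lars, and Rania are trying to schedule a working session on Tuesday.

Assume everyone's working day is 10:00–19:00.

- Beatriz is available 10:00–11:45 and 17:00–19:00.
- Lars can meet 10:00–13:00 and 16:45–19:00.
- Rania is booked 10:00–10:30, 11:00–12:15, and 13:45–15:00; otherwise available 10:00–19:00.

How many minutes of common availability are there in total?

Rania free within 10:00–19:00: 10:30–11:00, 12:15–13:45, 15:00–19:00.
Beatriz ∩ Lars: 10:00–11:45, 17:00–19:00.
Beatriz ∩ Lars ∩ Rania: 10:30–11:00, 17:00–19:00.
Total common minutes: 30 + 120 = 150.

150 minutes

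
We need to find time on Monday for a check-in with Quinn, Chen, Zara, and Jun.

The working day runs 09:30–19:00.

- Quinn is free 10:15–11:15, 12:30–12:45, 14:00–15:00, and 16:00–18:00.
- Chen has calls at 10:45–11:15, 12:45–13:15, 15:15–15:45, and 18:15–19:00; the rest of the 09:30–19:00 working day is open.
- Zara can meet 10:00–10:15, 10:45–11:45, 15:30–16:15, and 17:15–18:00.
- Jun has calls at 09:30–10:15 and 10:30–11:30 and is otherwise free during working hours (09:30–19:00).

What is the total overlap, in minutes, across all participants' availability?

60 minutes

Chen free within 09:30–19:00: 09:30–10:45, 11:15–12:45, 13:15–15:15, 15:45–18:15.
Jun free within 09:30–19:00: 10:15–10:30, 11:30–19:00.
Quinn ∩ Chen: 10:15–10:45, 12:30–12:45, 14:00–15:00, 16:00–18:00.
Quinn ∩ Chen ∩ Zara: 16:00–16:15, 17:15–18:00.
Quinn ∩ Chen ∩ Zara ∩ Jun: 16:00–16:15, 17:15–18:00.
Total common minutes: 15 + 45 = 60.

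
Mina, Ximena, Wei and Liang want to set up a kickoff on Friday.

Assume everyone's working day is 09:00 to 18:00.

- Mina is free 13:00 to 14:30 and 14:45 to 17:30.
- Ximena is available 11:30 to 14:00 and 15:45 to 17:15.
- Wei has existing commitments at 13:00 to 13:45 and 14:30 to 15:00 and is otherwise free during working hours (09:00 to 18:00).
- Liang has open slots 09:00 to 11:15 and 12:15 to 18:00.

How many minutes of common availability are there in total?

105 minutes

Wei free within 09:00–18:00: 09:00–13:00, 13:45–14:30, 15:00–18:00.
Mina ∩ Ximena: 13:00–14:00, 15:45–17:15.
Mina ∩ Ximena ∩ Wei: 13:45–14:00, 15:45–17:15.
Mina ∩ Ximena ∩ Wei ∩ Liang: 13:45–14:00, 15:45–17:15.
Total common minutes: 15 + 90 = 105.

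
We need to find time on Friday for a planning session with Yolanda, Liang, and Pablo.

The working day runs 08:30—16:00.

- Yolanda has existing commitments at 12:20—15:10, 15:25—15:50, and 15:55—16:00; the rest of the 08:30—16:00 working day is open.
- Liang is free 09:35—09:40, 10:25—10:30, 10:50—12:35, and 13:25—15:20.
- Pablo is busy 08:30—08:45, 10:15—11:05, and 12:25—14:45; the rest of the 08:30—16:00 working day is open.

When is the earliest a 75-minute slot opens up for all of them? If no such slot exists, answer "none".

Yolanda free within 08:30–16:00: 08:30–12:20, 15:10–15:25, 15:50–15:55.
Pablo free within 08:30–16:00: 08:45–10:15, 11:05–12:25, 14:45–16:00.
Yolanda ∩ Liang: 09:35–09:40, 10:25–10:30, 10:50–12:20, 15:10–15:20.
Yolanda ∩ Liang ∩ Pablo: 09:35–09:40, 11:05–12:20, 15:10–15:20.
Windows ≥ 75 min: 11:05–12:20.
Earliest such window starts at 11:05.

11:05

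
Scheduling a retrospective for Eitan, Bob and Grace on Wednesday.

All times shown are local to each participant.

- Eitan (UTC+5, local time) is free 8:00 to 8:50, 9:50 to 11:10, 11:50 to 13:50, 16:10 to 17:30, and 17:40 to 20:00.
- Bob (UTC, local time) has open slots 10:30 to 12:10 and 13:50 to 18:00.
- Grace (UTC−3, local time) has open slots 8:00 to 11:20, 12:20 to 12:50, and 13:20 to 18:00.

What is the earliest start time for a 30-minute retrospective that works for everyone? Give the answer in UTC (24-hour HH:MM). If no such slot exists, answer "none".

11:10

Eitan → UTC: 03:00–03:50, 04:50–06:10, 06:50–08:50, 11:10–12:30, 12:40–15:00.
Bob → UTC: 10:30–12:10, 13:50–18:00.
Grace → UTC: 11:00–14:20, 15:20–15:50, 16:20–21:00.
Eitan ∩ Bob: 11:10–12:10, 13:50–15:00.
Eitan ∩ Bob ∩ Grace: 11:10–12:10, 13:50–14:20.
Windows ≥ 30 min: 11:10–12:10, 13:50–14:20.
Earliest such window starts at 11:10.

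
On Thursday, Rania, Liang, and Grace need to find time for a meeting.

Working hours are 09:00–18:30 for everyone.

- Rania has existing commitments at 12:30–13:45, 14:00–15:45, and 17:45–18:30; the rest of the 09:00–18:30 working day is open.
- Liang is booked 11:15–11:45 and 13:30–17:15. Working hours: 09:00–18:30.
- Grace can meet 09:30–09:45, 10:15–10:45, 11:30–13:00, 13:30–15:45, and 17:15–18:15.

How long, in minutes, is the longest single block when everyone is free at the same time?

45 minutes

Rania free within 09:00–18:30: 09:00–12:30, 13:45–14:00, 15:45–17:45.
Liang free within 09:00–18:30: 09:00–11:15, 11:45–13:30, 17:15–18:30.
Rania ∩ Liang: 09:00–11:15, 11:45–12:30, 17:15–17:45.
Rania ∩ Liang ∩ Grace: 09:30–09:45, 10:15–10:45, 11:45–12:30, 17:15–17:45.
Common window lengths: 15, 30, 45, 30 min; longest is 45.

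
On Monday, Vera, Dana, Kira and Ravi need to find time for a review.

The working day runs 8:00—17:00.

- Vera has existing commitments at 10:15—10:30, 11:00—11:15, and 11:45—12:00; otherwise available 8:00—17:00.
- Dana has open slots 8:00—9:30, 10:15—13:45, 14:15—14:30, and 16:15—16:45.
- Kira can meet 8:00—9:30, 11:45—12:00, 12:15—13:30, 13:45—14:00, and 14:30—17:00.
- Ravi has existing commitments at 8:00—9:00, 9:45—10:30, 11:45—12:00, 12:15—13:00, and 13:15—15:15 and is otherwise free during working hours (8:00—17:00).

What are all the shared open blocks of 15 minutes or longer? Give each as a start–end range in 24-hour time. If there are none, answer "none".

Vera free within 08:00–17:00: 08:00–10:15, 10:30–11:00, 11:15–11:45, 12:00–17:00.
Ravi free within 08:00–17:00: 09:00–09:45, 10:30–11:45, 12:00–12:15, 13:00–13:15, 15:15–17:00.
Vera ∩ Dana: 08:00–09:30, 10:30–11:00, 11:15–11:45, 12:00–13:45, 14:15–14:30, 16:15–16:45.
Vera ∩ Dana ∩ Kira: 08:00–09:30, 12:15–13:30, 16:15–16:45.
Vera ∩ Dana ∩ Kira ∩ Ravi: 09:00–09:30, 13:00–13:15, 16:15–16:45.
Windows ≥ 15 min: 09:00–09:30, 13:00–13:15, 16:15–16:45.

09:00–09:30, 13:00–13:15, 16:15–16:45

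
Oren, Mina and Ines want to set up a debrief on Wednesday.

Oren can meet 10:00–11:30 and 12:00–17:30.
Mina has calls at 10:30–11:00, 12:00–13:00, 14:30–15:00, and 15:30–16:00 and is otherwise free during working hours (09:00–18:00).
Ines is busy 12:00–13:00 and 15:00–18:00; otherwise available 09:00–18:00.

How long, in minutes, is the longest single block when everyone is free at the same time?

Mina free within 09:00–18:00: 09:00–10:30, 11:00–12:00, 13:00–14:30, 15:00–15:30, 16:00–18:00.
Ines free within 09:00–18:00: 09:00–12:00, 13:00–15:00.
Oren ∩ Mina: 10:00–10:30, 11:00–11:30, 13:00–14:30, 15:00–15:30, 16:00–17:30.
Oren ∩ Mina ∩ Ines: 10:00–10:30, 11:00–11:30, 13:00–14:30.
Common window lengths: 30, 30, 90 min; longest is 90.

90 minutes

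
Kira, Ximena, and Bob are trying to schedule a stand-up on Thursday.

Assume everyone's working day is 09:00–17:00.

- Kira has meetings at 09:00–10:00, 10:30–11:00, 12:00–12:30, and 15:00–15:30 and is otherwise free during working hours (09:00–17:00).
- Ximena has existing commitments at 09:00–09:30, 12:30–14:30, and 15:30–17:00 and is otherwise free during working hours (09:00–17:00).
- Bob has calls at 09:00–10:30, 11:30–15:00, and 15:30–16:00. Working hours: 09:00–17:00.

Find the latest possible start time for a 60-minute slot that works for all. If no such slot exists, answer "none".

Kira free within 09:00–17:00: 10:00–10:30, 11:00–12:00, 12:30–15:00, 15:30–17:00.
Ximena free within 09:00–17:00: 09:30–12:30, 14:30–15:30.
Bob free within 09:00–17:00: 10:30–11:30, 15:00–15:30, 16:00–17:00.
Kira ∩ Ximena: 10:00–10:30, 11:00–12:00, 14:30–15:00.
Kira ∩ Ximena ∩ Bob: 11:00–11:30.
Windows ≥ 60 min: (none).

none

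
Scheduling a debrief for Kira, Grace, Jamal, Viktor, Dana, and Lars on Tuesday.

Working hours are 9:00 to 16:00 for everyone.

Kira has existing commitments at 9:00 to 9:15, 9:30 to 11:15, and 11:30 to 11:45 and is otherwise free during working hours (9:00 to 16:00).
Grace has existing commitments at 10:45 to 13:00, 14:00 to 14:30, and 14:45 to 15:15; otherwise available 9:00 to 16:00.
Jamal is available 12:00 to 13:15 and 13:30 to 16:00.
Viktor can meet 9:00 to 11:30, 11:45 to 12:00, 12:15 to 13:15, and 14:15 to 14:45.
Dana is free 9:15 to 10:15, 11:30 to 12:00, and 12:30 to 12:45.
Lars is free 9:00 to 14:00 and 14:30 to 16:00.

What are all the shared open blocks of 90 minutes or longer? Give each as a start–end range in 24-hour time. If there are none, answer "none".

Kira free within 09:00–16:00: 09:15–09:30, 11:15–11:30, 11:45–16:00.
Grace free within 09:00–16:00: 09:00–10:45, 13:00–14:00, 14:30–14:45, 15:15–16:00.
Kira ∩ Grace: 09:15–09:30, 13:00–14:00, 14:30–14:45, 15:15–16:00.
Kira ∩ Grace ∩ Jamal: 13:00–13:15, 13:30–14:00, 14:30–14:45, 15:15–16:00.
Kira ∩ Grace ∩ Jamal ∩ Viktor: 13:00–13:15, 14:30–14:45.
Kira ∩ Grace ∩ Jamal ∩ Viktor ∩ Dana: (none).
Kira ∩ Grace ∩ Jamal ∩ Viktor ∩ Dana ∩ Lars: (none).
Windows ≥ 90 min: (none).

none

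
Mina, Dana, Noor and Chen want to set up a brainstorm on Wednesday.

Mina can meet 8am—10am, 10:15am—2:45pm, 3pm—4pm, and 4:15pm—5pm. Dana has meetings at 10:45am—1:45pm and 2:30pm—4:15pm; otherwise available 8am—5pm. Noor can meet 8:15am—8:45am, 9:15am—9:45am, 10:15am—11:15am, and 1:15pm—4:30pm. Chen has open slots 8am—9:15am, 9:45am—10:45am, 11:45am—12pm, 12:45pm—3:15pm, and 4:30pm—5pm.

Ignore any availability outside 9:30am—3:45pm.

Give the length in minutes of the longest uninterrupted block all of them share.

Dana free within 08:00–17:00: 08:00–10:45, 13:45–14:30, 16:15–17:00.
Mina ∩ Dana: 08:00–10:00, 10:15–10:45, 13:45–14:30, 16:15–17:00.
Mina ∩ Dana ∩ Noor: 08:15–08:45, 09:15–09:45, 10:15–10:45, 13:45–14:30, 16:15–16:30.
Mina ∩ Dana ∩ Noor ∩ Chen: 08:15–08:45, 10:15–10:45, 13:45–14:30.
Restricted to 09:30–15:45: 10:15–10:45, 13:45–14:30.
Common window lengths: 30, 45 min; longest is 45.

45 minutes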